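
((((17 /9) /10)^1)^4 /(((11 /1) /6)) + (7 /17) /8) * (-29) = -386675966 /255605625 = -1.51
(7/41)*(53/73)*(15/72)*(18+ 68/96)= 832895/1723968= 0.48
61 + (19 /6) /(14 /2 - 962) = 349511 /5730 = 61.00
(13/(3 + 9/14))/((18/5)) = 455/459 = 0.99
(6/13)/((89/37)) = 222/1157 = 0.19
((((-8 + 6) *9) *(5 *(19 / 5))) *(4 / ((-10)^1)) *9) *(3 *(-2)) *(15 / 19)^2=-87480 / 19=-4604.21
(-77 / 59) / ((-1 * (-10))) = -77 / 590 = -0.13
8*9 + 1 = 73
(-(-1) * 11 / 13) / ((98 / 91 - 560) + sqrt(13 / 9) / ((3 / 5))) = -6474006 / 4276320311 - 6435 * sqrt(13) / 4276320311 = -0.00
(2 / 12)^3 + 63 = 13609 / 216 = 63.00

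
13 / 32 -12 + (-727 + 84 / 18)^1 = -70457 / 96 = -733.93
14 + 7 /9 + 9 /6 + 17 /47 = 14077 /846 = 16.64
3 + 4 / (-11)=29 / 11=2.64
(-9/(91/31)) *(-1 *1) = 3.07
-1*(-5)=5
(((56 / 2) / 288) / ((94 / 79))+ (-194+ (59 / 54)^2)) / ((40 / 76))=-2007409489 / 5482080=-366.18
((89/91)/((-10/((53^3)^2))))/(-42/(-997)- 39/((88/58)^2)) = 1903775527865651176/14841777405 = 128271397.42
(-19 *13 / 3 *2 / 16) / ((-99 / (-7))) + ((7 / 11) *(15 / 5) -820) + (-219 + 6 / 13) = -32041885 / 30888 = -1037.36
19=19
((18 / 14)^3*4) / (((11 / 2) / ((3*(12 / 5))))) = 209952 / 18865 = 11.13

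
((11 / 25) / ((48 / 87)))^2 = 101761 / 160000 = 0.64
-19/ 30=-0.63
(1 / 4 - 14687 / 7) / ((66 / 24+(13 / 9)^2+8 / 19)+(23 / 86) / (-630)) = -399.06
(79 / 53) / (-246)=-79 / 13038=-0.01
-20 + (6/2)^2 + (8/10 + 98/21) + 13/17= -1216/255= -4.77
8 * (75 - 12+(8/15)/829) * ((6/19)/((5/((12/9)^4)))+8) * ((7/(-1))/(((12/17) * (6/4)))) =-7842929294816/287061975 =-27321.38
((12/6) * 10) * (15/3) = 100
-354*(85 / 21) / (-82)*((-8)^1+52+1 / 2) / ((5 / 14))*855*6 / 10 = 45793971 / 41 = 1116926.12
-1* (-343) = 343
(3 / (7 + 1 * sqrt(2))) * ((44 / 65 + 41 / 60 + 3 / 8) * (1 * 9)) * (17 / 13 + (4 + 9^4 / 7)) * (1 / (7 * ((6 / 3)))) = 130610043 / 278005-130610043 * sqrt(2) / 1946035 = 374.90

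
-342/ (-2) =171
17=17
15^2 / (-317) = -225 / 317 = -0.71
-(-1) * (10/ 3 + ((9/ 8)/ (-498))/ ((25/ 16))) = 20741/ 6225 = 3.33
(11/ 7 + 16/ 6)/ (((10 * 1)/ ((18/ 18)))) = 89/ 210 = 0.42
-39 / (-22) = 39 / 22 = 1.77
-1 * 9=-9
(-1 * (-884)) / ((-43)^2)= 884 / 1849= 0.48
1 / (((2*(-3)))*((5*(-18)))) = 1 / 540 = 0.00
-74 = -74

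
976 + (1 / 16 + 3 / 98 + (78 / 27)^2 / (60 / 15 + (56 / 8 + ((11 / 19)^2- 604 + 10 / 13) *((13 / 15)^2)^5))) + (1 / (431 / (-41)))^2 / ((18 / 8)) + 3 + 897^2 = 14631916548361578708310170949411 / 18163026165601251698195376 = 805588.03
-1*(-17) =17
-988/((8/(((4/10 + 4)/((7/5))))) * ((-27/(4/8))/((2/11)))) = 247/189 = 1.31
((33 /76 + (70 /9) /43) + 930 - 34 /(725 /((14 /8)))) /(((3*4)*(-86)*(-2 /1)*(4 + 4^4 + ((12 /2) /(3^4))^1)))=19842406961 /11446410524800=0.00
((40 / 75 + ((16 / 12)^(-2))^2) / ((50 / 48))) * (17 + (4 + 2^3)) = 23.66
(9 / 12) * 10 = 7.50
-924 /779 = -1.19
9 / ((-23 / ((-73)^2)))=-47961 / 23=-2085.26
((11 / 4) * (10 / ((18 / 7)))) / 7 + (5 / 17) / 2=1025 / 612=1.67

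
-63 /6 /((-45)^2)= -7 /1350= -0.01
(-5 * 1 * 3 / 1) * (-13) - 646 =-451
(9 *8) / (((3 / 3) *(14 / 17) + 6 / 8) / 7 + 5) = 11424 / 829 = 13.78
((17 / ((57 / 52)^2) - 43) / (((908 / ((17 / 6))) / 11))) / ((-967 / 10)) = 87645965 / 8558216892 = 0.01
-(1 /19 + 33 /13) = -640 /247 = -2.59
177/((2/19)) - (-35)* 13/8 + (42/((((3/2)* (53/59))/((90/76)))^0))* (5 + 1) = 15923/8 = 1990.38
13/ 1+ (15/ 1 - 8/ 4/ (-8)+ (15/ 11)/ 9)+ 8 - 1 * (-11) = 47.40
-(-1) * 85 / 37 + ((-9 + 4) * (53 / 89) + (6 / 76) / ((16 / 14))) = -611807 / 1001072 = -0.61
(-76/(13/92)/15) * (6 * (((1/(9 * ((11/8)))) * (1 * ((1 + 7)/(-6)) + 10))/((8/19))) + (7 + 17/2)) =-913.61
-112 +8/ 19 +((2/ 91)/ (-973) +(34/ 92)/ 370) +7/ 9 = -28552912667759/ 257697318060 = -110.80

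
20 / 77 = 0.26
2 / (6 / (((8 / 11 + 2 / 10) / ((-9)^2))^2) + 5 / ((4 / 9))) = 2312 / 52938405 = 0.00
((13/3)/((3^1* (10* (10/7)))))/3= 0.03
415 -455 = -40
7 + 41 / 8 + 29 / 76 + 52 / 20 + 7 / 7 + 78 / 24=14711 / 760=19.36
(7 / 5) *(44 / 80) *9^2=6237 / 100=62.37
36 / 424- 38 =-37.92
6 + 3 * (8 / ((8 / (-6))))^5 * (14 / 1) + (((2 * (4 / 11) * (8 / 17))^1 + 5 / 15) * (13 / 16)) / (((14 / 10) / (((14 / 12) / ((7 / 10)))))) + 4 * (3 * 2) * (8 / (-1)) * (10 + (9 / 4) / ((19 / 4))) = -1176842653307 / 3581424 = -328596.29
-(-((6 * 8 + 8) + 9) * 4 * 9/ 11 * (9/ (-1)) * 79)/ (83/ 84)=-139754160/ 913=-153071.37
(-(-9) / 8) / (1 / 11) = 99 / 8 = 12.38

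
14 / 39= 0.36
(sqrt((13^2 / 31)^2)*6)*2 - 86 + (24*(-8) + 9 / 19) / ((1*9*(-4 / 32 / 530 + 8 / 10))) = -282753826 / 5991897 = -47.19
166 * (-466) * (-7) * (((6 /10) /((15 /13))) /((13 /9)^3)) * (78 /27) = 87721704 /325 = 269912.94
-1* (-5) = 5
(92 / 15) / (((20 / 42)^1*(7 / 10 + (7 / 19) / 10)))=437 / 25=17.48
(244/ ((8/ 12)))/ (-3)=-122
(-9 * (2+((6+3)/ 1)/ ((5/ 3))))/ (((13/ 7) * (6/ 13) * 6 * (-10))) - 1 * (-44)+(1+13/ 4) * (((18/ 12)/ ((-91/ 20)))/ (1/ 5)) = 696869/ 18200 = 38.29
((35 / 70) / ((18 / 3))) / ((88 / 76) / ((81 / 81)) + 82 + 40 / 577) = 10963 / 10949040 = 0.00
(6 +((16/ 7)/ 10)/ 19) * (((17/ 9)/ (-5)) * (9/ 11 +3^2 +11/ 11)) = -24.57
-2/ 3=-0.67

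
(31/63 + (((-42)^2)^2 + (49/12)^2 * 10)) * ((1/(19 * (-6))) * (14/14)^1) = -1568379067/57456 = -27297.05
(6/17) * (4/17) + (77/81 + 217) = 5103950/23409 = 218.03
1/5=0.20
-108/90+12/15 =-2/5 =-0.40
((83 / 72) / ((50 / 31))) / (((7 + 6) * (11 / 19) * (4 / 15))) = 48887 / 137280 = 0.36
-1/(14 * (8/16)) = -0.14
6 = 6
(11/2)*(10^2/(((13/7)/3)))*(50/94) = 288750/611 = 472.59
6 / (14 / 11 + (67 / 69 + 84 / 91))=59202 / 31247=1.89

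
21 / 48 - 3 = -2.56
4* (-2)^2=16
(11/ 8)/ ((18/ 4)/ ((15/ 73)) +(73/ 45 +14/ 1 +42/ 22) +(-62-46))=-5445/ 271532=-0.02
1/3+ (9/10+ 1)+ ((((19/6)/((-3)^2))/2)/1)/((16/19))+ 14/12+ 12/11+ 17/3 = 985231/95040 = 10.37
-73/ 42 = -1.74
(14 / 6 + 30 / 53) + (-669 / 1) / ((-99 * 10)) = 20843 / 5830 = 3.58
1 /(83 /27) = 27 /83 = 0.33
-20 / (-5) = 4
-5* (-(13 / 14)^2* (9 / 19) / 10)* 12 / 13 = 351 / 1862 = 0.19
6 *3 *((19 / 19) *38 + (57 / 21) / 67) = 321138 / 469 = 684.73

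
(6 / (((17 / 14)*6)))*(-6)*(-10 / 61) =840 / 1037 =0.81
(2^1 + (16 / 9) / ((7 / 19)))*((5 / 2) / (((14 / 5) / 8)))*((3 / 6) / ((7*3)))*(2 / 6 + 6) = 204250 / 27783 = 7.35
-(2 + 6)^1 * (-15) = 120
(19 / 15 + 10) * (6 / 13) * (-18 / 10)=-234 / 25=-9.36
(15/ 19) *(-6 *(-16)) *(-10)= -14400/ 19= -757.89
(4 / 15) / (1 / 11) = 44 / 15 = 2.93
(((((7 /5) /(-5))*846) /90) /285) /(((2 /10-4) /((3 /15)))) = 329 /676875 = 0.00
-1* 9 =-9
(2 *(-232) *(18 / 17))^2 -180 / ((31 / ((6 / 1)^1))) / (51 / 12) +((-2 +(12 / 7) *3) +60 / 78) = 196777911548 / 815269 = 241365.62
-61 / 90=-0.68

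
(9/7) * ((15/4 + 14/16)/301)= 333/16856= 0.02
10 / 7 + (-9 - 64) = -501 / 7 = -71.57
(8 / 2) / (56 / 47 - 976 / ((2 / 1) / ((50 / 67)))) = -3149 / 285762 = -0.01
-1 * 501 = -501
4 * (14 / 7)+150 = 158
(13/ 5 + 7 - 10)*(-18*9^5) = 2125764/ 5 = 425152.80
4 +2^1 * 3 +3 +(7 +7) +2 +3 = 32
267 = 267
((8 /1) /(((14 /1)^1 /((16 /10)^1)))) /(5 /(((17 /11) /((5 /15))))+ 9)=816 /8995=0.09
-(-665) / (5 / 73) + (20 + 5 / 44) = 428081 / 44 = 9729.11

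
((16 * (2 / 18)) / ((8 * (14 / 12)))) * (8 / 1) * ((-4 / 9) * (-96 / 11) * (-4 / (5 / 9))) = -16384 / 385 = -42.56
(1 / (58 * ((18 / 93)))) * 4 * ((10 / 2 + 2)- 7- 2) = -62 / 87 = -0.71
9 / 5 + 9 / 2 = 63 / 10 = 6.30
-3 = -3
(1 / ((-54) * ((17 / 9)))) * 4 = -2 / 51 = -0.04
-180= -180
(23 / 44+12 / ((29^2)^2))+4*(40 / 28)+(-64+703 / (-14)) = -3360291503 / 31120364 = -107.98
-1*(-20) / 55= 4 / 11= 0.36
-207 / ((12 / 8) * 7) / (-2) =69 / 7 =9.86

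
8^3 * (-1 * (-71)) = 36352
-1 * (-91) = 91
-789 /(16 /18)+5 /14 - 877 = -98799 /56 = -1764.27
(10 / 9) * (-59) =-590 / 9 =-65.56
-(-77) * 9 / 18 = 77 / 2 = 38.50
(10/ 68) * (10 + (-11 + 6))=25/ 34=0.74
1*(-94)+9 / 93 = -93.90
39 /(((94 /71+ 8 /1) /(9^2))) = 224289 /662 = 338.81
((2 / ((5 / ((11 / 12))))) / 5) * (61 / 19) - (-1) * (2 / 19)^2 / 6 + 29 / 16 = 295989 / 144400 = 2.05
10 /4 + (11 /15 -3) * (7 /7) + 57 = 1717 /30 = 57.23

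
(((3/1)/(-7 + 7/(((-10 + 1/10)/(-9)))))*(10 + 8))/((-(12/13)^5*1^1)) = 4084223/32256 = 126.62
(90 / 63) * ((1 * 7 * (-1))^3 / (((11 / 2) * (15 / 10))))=-1960 / 33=-59.39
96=96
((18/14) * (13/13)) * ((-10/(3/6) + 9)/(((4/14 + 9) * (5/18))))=-1782/325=-5.48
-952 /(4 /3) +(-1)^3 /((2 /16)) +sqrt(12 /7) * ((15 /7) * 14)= -722 +60 * sqrt(21) /7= -682.72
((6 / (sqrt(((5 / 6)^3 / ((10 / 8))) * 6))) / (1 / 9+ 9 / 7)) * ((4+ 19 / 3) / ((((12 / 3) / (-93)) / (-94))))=25609689 / 440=58203.84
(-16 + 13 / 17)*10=-2590 / 17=-152.35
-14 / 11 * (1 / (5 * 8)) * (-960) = 336 / 11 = 30.55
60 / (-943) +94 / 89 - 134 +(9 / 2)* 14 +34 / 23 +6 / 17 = -4229177 / 62033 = -68.18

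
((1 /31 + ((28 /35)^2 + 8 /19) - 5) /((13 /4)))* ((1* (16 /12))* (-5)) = 920416 /114855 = 8.01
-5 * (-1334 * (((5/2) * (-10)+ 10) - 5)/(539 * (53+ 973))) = -66700/276507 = -0.24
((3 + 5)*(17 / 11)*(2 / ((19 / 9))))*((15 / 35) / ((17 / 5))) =2160 / 1463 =1.48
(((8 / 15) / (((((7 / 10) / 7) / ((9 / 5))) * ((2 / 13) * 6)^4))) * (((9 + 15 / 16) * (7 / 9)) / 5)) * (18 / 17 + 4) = 455633633 / 4406400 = 103.40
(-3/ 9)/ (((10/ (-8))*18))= 2/ 135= 0.01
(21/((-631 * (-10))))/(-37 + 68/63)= -1323/14279530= -0.00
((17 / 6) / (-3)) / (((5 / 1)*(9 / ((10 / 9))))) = -17 / 729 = -0.02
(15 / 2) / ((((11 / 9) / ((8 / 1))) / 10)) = 5400 / 11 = 490.91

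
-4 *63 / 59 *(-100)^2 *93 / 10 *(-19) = 445284000 / 59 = 7547186.44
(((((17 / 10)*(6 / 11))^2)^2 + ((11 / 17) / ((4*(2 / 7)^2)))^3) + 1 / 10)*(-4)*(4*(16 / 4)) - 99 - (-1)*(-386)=-2982924702533123 / 2877249320000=-1036.73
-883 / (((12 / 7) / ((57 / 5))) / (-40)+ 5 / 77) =-14433.84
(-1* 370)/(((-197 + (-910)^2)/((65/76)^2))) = -781625/2390983864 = -0.00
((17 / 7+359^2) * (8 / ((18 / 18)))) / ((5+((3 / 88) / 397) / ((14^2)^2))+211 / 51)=70573647746359296 / 625419241369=112842.14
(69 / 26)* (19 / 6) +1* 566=29869 / 52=574.40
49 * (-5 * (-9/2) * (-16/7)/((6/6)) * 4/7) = -1440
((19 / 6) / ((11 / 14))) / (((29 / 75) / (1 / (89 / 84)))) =279300 / 28391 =9.84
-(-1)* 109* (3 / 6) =109 / 2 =54.50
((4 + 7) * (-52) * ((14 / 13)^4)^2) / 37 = -64934718464 / 2321695129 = -27.97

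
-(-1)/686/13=1/8918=0.00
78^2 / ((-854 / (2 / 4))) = -1521 / 427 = -3.56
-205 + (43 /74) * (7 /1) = -14869 /74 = -200.93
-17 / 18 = -0.94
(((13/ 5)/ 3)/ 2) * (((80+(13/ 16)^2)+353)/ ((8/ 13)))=18761873/ 61440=305.37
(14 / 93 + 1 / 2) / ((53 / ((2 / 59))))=121 / 290811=0.00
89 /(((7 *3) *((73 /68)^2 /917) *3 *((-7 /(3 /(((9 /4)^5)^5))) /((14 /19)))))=-121397266144345160941568 /218063667455363299396729444497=-0.00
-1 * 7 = -7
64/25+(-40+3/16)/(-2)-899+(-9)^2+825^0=-635627/800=-794.53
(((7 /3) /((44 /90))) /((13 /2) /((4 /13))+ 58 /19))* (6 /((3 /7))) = 152 /55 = 2.76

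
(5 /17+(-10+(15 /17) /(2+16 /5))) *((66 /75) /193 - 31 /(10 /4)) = 25209072 /213265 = 118.21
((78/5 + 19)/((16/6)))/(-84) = -173/1120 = -0.15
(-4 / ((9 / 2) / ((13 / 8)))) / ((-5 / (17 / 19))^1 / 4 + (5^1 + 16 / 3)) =-884 / 5469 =-0.16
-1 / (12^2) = -0.01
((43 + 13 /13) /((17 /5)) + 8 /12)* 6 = 1388 /17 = 81.65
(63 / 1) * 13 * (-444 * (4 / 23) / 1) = -1454544 / 23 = -63241.04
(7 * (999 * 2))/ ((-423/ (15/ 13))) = -23310/ 611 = -38.15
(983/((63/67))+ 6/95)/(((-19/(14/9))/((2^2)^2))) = -1369.51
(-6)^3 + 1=-215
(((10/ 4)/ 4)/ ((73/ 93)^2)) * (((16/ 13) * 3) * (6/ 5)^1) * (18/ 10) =2802276/ 346385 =8.09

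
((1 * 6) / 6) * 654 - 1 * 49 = 605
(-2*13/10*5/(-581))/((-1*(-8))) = 13/4648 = 0.00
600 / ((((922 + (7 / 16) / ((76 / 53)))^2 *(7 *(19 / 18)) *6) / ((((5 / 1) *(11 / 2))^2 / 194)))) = 0.00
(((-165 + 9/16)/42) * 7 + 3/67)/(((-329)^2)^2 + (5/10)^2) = -58663/25119348590200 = -0.00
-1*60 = -60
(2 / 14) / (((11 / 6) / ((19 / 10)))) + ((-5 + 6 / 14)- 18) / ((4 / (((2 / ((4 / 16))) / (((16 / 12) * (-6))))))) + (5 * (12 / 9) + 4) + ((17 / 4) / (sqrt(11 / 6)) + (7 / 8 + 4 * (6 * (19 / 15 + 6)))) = 17 * sqrt(66) / 44 + 253087 / 1320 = 194.87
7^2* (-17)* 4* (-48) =159936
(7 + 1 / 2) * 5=75 / 2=37.50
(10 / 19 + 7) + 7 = 276 / 19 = 14.53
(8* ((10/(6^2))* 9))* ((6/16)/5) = 3/2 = 1.50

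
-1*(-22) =22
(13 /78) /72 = 1 /432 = 0.00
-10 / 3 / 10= -1 / 3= -0.33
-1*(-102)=102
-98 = -98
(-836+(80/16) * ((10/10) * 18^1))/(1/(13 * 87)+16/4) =-843726/4525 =-186.46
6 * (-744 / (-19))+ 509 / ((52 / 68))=222439 / 247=900.56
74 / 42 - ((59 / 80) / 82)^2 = 1.76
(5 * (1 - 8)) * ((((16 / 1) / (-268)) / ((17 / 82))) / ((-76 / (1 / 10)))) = -287 / 21641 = -0.01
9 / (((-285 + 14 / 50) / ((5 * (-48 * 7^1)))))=189000 / 3559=53.10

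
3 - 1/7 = 20/7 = 2.86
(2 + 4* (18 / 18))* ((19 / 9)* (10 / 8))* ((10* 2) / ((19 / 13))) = 650 / 3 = 216.67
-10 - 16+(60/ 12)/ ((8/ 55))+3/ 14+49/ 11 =8035/ 616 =13.04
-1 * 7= -7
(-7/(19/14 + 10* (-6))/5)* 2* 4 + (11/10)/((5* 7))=63911/287350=0.22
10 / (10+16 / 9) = 45 / 53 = 0.85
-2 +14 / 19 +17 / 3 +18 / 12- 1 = 559 / 114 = 4.90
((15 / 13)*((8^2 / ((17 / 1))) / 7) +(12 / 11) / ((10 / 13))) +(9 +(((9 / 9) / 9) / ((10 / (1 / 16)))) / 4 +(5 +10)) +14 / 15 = 26.97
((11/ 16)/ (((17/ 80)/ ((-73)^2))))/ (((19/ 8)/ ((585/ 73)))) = 18790200/ 323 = 58173.99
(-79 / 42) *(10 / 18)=-395 / 378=-1.04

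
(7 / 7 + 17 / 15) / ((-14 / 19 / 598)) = -181792 / 105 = -1731.35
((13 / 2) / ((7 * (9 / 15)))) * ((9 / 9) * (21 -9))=130 / 7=18.57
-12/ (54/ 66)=-44/ 3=-14.67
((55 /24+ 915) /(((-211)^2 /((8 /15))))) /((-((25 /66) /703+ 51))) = -68096798 /316053198849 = -0.00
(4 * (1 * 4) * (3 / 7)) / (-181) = -48 / 1267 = -0.04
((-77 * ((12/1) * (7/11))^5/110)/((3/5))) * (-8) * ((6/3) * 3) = 234198687744/161051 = 1454189.59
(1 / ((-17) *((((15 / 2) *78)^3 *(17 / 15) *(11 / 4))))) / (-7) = 4 / 297005784075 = 0.00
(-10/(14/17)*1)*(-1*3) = 255/7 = 36.43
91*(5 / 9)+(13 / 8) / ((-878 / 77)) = 3186911 / 63216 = 50.41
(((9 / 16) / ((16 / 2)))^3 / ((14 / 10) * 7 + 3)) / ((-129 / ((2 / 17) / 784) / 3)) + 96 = 3692194405806531 / 38460358393856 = 96.00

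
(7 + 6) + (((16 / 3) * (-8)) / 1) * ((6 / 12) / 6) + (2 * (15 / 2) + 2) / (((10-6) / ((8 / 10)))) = 578 / 45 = 12.84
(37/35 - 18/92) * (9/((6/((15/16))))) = 12483/10304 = 1.21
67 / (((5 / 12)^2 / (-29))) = -279792 / 25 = -11191.68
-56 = -56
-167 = -167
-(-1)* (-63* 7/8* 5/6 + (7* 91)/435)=-309533/6960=-44.47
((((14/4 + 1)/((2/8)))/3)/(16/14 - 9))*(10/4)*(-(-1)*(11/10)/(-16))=21/160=0.13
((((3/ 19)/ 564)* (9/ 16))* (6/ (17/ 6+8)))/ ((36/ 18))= 81/ 1857440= 0.00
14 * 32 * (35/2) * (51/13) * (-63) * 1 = -25189920/13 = -1937686.15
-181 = -181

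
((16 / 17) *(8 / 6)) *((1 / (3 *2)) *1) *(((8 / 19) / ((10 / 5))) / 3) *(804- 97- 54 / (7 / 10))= 564352 / 61047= 9.24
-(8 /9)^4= -4096 /6561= -0.62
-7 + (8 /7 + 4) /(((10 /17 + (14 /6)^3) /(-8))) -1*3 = -559262 /42707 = -13.10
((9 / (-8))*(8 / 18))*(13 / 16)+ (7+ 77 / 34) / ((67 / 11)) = 40633 / 36448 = 1.11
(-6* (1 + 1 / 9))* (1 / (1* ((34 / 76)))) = -760 / 51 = -14.90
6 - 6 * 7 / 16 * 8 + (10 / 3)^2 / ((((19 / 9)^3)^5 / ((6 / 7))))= -1594004612061380844795 / 106267889209123588093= -15.00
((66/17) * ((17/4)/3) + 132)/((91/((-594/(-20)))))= 16335/364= 44.88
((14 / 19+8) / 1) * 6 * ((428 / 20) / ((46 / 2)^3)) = 106572 / 1155865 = 0.09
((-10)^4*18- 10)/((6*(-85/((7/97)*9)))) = -377979/1649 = -229.22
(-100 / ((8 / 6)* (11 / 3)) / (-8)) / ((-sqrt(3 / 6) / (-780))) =43875* sqrt(2) / 22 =2820.39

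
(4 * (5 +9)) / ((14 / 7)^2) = 14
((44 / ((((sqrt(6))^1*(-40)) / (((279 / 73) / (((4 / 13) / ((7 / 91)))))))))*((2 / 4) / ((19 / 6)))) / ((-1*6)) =1023*sqrt(6) / 221920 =0.01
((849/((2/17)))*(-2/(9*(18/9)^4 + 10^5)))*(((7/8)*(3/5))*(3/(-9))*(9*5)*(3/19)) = 2727837/15221888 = 0.18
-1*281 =-281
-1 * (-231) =231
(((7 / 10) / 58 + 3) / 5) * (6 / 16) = 5241 / 23200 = 0.23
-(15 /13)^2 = -225 /169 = -1.33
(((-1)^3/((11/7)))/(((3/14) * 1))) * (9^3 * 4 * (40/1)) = -3810240/11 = -346385.45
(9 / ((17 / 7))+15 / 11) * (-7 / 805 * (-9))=8532 / 21505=0.40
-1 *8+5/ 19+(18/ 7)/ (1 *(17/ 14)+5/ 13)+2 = -7609/ 1843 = -4.13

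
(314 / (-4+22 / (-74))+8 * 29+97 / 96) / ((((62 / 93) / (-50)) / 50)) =-508613125 / 848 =-599779.63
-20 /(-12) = 5 /3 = 1.67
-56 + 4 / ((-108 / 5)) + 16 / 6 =-1445 / 27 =-53.52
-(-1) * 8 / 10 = 4 / 5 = 0.80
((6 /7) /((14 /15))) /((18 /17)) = 85 /98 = 0.87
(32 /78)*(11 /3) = 176 /117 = 1.50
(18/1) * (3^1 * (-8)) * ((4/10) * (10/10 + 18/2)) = -1728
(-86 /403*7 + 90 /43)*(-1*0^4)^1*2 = 0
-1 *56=-56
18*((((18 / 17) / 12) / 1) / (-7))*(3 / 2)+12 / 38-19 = -86029 / 4522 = -19.02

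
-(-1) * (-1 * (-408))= 408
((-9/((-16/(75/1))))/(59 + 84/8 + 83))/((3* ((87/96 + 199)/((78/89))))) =14040/34729313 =0.00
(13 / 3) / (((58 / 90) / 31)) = 6045 / 29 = 208.45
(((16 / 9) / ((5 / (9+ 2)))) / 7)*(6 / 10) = 0.34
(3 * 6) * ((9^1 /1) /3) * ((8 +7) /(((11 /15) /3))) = 36450 /11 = 3313.64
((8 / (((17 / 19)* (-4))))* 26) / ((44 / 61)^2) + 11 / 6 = -2712007 / 24684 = -109.87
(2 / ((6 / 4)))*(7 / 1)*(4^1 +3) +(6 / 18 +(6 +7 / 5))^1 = 1096 / 15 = 73.07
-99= -99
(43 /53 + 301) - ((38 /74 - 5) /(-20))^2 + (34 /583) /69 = 1661825502397 /5507076300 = 301.76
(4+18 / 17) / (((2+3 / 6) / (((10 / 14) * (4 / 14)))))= 344 / 833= 0.41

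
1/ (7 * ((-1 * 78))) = -1/ 546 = -0.00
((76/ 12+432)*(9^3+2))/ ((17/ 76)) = 4297420/ 3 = 1432473.33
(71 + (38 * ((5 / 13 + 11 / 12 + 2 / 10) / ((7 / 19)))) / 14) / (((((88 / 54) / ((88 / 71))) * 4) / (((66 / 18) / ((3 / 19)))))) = 655497359 / 1809080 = 362.34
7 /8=0.88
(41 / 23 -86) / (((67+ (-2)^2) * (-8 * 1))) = 1937 / 13064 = 0.15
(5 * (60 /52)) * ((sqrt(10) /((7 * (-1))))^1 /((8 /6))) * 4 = -225 * sqrt(10) /91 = -7.82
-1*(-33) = 33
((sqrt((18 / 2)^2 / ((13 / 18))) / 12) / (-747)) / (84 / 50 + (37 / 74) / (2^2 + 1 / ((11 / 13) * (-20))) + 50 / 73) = -1582275 * sqrt(26) / 17016788152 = -0.00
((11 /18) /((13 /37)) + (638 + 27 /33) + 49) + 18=1821253 /2574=707.56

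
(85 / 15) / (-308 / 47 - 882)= -799 / 125286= -0.01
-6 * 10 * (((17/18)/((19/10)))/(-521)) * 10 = 17000/29697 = 0.57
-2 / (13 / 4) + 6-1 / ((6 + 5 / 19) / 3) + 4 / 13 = 8065 / 1547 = 5.21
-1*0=0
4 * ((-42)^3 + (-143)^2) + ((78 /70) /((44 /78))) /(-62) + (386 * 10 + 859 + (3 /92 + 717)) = -114808970789 /549010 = -209120.00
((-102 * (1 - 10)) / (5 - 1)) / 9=51 / 2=25.50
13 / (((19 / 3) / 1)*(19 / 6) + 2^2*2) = 234 / 505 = 0.46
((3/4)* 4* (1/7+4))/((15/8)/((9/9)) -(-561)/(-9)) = -2088/10157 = -0.21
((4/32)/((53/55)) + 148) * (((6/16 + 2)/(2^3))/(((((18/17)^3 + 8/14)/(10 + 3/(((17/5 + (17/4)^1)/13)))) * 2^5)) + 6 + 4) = 117613704948755/78771683328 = 1493.10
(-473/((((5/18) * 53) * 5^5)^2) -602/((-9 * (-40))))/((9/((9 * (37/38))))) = -1527531112334789/938162109375000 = -1.63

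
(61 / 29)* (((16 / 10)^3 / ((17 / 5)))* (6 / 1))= 187392 / 12325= 15.20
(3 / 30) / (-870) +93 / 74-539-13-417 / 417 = -177606187 / 321900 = -551.74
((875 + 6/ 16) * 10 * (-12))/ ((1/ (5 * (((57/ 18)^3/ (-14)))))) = 1200839425/ 1008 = 1191308.95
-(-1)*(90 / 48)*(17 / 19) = 255 / 152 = 1.68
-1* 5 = -5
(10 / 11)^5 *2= 200000 / 161051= 1.24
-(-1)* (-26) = -26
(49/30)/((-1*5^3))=-49/3750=-0.01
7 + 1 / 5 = 36 / 5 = 7.20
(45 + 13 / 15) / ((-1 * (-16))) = 43 / 15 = 2.87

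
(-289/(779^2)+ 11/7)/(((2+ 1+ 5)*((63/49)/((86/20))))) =71737201/109231380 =0.66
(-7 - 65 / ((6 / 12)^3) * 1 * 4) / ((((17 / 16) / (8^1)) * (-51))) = 267136 / 867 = 308.12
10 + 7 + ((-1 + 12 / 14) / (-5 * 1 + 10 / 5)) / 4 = 1429 / 84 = 17.01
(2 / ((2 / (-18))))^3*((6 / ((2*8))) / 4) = -2187 / 4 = -546.75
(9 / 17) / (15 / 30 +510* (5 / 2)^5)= 144 / 13547011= 0.00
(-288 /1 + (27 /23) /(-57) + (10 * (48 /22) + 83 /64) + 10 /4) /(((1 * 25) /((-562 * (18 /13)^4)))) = 21681.33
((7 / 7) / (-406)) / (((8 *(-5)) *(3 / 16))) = 1 / 3045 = 0.00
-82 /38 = -41 /19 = -2.16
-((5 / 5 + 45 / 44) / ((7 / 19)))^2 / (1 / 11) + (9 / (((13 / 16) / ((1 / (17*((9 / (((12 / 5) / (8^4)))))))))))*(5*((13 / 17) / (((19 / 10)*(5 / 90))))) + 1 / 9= -331.46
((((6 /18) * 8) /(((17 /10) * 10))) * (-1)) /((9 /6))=-16 /153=-0.10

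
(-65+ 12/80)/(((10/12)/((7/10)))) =-27237/500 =-54.47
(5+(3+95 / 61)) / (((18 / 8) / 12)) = 9328 / 183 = 50.97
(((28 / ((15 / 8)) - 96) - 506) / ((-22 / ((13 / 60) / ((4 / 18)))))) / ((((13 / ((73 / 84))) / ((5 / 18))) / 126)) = 60.87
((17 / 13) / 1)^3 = 4913 / 2197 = 2.24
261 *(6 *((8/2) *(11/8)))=8613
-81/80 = -1.01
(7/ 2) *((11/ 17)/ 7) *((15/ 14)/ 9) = 55/ 1428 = 0.04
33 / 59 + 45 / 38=3909 / 2242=1.74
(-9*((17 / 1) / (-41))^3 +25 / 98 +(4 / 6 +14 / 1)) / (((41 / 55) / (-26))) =-225479700875 / 415386867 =-542.82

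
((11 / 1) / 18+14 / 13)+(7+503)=119735 / 234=511.69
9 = 9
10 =10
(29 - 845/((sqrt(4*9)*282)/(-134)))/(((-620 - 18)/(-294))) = 3976301/89958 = 44.20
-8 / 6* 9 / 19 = -12 / 19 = -0.63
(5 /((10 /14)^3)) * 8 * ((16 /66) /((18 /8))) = 87808 /7425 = 11.83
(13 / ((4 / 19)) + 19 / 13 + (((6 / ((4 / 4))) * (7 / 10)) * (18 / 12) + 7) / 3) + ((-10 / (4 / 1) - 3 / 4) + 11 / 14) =177943 / 2730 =65.18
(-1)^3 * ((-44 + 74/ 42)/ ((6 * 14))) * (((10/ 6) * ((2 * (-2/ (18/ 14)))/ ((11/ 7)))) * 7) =-31045/ 2673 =-11.61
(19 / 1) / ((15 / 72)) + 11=511 / 5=102.20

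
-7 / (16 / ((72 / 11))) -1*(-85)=1807 / 22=82.14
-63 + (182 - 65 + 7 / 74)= 4003 / 74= 54.09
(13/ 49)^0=1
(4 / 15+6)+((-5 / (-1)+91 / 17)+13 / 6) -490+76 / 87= -2318777 / 4930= -470.34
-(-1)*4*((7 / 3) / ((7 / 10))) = 40 / 3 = 13.33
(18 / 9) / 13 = 2 / 13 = 0.15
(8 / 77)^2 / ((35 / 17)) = 0.01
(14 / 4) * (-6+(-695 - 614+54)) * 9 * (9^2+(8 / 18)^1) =-6470191 / 2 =-3235095.50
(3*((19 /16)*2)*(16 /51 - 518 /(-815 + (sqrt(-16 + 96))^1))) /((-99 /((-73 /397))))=18907*sqrt(5) /457945455 + 234746027 /18684174564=0.01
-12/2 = -6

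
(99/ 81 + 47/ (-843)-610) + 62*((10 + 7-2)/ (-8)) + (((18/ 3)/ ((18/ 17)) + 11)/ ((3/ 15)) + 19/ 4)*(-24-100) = -117825269/ 10116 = -11647.42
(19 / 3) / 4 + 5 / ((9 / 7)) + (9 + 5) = 701 / 36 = 19.47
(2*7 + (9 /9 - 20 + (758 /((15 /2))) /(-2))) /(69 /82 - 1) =68306 /195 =350.29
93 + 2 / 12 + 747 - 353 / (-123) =69129 / 82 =843.04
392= 392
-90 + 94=4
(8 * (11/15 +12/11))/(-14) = -172/165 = -1.04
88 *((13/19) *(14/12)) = 70.25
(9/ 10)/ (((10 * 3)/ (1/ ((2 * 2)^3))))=0.00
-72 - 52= -124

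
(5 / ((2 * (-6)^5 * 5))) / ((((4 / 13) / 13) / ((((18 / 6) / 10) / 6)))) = -169 / 1244160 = -0.00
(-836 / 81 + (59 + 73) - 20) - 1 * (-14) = 9370 / 81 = 115.68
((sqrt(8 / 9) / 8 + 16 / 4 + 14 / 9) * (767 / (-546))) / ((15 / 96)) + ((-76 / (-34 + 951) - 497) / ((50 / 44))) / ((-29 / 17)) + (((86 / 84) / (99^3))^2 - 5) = 1271185911492930863995 / 6309268966481239836 - 236 * sqrt(2) / 315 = 200.42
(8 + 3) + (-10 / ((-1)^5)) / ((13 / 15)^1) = 293 / 13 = 22.54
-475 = -475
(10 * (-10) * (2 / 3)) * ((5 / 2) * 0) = 0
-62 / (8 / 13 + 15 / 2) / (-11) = 0.69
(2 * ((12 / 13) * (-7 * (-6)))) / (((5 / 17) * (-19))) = -17136 / 1235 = -13.88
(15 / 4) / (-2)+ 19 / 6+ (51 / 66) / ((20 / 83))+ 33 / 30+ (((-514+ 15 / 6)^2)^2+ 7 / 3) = 12047452427647 / 176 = 68451434247.99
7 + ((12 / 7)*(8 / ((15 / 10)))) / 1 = 113 / 7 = 16.14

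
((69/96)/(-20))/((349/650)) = -1495/22336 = -0.07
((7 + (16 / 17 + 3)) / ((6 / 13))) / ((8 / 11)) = 4433 / 136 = 32.60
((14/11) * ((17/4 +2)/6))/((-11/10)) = -875/726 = -1.21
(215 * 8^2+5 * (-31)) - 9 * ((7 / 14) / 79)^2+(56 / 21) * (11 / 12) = 3057266107 / 224676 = 13607.44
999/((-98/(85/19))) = -84915/1862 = -45.60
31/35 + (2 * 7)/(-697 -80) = 3371/3885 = 0.87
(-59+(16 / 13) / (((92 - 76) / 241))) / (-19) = 526 / 247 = 2.13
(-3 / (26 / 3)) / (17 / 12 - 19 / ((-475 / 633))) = -1350 / 104273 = -0.01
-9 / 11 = -0.82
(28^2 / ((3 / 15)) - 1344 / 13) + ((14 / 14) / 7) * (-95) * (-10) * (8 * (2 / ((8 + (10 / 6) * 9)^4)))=97192334992 / 25465531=3816.62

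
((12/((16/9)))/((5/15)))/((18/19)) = 171/8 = 21.38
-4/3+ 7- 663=-1972/3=-657.33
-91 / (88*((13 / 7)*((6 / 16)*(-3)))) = 49 / 99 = 0.49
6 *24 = 144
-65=-65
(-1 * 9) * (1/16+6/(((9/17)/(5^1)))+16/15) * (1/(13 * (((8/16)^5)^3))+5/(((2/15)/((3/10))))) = -421434057/320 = -1316981.43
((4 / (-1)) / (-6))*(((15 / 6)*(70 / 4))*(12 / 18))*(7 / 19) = 7.16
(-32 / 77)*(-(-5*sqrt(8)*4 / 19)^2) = 3.68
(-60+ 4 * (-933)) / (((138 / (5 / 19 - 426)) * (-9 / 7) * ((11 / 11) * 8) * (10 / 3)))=-4473217 / 13110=-341.21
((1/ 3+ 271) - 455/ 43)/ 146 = 33637/ 18834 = 1.79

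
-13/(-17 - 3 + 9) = 13/11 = 1.18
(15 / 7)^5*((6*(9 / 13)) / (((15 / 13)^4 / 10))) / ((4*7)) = 4448925 / 117649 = 37.82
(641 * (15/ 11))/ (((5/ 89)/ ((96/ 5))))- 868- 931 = 296930.31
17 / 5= 3.40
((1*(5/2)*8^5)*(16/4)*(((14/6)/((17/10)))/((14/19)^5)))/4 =63388134400/122451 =517661.22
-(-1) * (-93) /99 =-31 /33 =-0.94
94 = 94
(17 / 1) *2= 34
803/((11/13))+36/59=949.61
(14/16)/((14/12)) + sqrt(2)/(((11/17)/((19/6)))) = 3/4 + 323 *sqrt(2)/66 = 7.67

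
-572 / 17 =-33.65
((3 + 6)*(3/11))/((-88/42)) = -567/484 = -1.17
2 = 2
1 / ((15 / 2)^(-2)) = 225 / 4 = 56.25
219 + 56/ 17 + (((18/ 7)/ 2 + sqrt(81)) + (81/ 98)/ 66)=8524975/ 36652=232.59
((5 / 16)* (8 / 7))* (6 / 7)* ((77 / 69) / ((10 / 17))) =187 / 322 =0.58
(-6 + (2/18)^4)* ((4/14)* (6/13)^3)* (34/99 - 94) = 5839876480/369972603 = 15.78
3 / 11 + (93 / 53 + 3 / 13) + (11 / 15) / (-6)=1456981 / 682110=2.14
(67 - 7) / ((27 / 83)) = 1660 / 9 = 184.44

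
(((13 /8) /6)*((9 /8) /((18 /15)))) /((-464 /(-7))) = 455 /118784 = 0.00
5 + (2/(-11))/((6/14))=151/33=4.58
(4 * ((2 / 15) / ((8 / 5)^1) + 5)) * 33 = 671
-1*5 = -5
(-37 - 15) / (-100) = 0.52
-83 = -83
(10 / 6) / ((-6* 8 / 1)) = -5 / 144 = -0.03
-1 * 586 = -586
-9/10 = -0.90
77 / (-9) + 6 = -23 / 9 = -2.56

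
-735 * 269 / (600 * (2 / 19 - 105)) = 250439 / 79720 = 3.14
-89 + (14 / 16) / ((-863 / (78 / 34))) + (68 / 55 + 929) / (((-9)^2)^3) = -305323523562391 / 3430579200840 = -89.00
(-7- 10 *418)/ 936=-4187/ 936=-4.47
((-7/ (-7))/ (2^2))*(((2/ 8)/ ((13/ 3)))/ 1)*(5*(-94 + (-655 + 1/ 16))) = -179745/ 3328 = -54.01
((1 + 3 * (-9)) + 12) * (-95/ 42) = 95/ 3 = 31.67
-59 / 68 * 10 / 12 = -295 / 408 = -0.72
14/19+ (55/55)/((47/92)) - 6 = -2952/893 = -3.31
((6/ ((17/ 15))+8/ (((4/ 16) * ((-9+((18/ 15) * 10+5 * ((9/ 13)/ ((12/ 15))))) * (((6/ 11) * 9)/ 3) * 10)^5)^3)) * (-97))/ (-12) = 42.79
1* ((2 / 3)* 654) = 436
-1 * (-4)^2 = -16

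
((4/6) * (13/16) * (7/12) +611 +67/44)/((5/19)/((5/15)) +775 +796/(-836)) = 36887987/46639008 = 0.79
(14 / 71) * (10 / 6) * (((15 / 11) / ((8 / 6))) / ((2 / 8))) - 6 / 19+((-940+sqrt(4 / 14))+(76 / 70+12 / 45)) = -1460899442 / 1558095+sqrt(14) / 7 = -937.08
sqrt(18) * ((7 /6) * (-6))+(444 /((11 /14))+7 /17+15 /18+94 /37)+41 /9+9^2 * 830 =8444375041 /124542 -21 * sqrt(2) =67773.73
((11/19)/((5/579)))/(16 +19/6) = 38214/10925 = 3.50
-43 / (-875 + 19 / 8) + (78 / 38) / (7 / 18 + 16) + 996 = 38978819762 / 39128505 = 996.17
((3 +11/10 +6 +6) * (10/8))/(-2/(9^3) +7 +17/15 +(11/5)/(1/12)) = 586845/1006912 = 0.58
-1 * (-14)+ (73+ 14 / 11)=971 / 11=88.27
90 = 90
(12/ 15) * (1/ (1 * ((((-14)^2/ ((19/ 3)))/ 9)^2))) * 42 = 9747/ 3430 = 2.84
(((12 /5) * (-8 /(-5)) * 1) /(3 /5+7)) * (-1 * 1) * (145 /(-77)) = 1392 /1463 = 0.95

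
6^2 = 36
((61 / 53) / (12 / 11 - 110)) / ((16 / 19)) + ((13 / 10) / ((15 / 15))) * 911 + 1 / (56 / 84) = 6023231071 / 5079520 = 1185.79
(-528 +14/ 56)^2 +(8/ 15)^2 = 1002673249/ 3600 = 278520.35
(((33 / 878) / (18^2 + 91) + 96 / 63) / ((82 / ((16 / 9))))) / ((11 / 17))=792916244 / 15529267215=0.05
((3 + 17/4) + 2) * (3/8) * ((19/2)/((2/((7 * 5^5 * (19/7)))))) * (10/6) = 208703125/128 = 1630493.16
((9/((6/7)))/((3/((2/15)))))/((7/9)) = 3/5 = 0.60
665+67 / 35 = 23342 / 35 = 666.91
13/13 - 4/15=11/15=0.73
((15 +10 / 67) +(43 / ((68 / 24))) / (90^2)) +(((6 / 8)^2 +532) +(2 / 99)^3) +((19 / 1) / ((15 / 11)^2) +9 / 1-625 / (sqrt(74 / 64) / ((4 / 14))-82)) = 574.92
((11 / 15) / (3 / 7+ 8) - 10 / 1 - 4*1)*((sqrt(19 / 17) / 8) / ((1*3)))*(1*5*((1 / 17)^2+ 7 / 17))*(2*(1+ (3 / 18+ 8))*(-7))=23702525*sqrt(323) / 2608803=163.29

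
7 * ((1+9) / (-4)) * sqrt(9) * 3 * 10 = -1575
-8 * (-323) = 2584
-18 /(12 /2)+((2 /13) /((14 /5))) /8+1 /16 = -4267 /1456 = -2.93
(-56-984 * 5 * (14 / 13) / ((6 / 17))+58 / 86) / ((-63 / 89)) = 749629823 / 35217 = 21286.02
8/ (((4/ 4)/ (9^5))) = 472392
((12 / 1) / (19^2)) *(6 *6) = 432 / 361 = 1.20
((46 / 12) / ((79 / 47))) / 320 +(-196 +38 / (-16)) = -30088439 / 151680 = -198.37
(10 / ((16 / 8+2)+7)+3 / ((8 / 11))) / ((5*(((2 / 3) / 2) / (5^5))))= 830625 / 88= 9438.92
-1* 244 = -244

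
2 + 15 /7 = 29 /7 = 4.14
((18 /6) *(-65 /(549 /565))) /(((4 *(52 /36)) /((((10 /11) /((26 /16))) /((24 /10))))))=-70625 /8723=-8.10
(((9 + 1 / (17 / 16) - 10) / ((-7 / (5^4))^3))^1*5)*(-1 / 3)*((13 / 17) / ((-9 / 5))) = 79345703125 / 2676429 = 29646.11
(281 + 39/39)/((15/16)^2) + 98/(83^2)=165784246/516675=320.87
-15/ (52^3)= -15/ 140608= -0.00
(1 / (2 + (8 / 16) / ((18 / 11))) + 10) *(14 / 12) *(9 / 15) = 3031 / 415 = 7.30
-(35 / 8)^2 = -1225 / 64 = -19.14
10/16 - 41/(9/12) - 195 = -5977/24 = -249.04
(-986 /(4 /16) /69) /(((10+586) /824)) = -812464 /10281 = -79.03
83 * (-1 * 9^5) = -4901067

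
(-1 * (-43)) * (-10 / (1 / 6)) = -2580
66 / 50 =33 / 25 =1.32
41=41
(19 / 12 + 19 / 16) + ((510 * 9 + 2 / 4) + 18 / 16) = 220531 / 48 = 4594.40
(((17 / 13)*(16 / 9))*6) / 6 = 272 / 117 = 2.32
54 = 54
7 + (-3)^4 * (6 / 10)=278 / 5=55.60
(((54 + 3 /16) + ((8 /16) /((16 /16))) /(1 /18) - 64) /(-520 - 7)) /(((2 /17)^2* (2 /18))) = 1989 /1984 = 1.00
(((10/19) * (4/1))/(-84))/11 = -10/4389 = -0.00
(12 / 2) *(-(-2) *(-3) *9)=-324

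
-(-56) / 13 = 56 / 13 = 4.31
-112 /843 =-0.13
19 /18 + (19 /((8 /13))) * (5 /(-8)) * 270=-1500221 /288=-5209.10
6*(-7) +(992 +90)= 1040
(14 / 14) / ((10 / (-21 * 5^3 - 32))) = -2657 / 10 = -265.70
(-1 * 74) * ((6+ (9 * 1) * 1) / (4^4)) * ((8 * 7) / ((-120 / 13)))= 3367 / 128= 26.30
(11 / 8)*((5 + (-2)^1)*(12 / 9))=11 / 2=5.50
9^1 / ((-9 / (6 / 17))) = -6 / 17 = -0.35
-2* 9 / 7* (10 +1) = -198 / 7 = -28.29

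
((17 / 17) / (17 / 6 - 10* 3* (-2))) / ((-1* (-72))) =1 / 4524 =0.00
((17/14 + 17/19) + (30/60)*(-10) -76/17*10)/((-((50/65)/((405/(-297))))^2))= 327369393/2188648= 149.58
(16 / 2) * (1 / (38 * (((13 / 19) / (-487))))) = -1948 / 13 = -149.85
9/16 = 0.56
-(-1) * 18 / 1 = 18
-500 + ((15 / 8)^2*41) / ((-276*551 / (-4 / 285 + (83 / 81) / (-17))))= -14146715831195 / 28293435648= -500.00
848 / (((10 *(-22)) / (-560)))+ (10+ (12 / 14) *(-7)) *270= 35624 / 11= 3238.55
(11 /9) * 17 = 187 /9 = 20.78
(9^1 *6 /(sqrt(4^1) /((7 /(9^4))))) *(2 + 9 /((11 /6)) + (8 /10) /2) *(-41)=-38458 /4455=-8.63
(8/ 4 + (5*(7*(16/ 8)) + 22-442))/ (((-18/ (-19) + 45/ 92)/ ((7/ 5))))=-1419376/ 4185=-339.16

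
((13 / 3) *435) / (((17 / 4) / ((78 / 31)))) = 588120 / 527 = 1115.98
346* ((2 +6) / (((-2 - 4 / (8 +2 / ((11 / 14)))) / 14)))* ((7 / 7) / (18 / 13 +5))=-14609504 / 5727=-2550.99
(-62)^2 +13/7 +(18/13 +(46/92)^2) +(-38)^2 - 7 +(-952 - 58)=1555915/364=4274.49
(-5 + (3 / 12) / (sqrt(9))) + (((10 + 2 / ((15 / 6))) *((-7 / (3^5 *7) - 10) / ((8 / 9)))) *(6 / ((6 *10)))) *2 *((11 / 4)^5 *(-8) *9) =10570715687 / 38400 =275279.05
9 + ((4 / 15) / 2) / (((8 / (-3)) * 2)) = 359 / 40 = 8.98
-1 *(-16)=16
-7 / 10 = -0.70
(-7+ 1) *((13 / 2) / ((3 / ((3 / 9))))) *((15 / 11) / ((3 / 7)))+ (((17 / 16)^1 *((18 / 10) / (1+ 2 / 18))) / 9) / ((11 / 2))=-181541 / 13200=-13.75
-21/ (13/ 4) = -84/ 13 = -6.46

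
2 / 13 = 0.15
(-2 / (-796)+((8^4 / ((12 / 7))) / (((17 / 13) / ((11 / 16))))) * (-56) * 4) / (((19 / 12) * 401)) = -11422867354 / 25775077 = -443.17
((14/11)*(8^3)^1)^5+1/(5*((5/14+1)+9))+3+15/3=13719174807371322987314/116761975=117496940312728.72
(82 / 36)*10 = 205 / 9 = 22.78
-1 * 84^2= -7056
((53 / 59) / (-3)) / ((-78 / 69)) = 1219 / 4602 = 0.26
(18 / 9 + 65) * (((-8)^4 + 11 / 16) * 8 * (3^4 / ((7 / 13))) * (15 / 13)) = 5335853535 / 14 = 381132395.36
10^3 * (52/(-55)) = -10400/11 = -945.45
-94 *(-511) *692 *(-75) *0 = 0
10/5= 2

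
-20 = -20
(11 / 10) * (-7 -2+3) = -33 / 5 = -6.60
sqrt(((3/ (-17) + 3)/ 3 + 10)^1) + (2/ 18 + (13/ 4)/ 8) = 149/ 288 + sqrt(3162)/ 17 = 3.83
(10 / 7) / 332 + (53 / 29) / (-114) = -11264 / 960393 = -0.01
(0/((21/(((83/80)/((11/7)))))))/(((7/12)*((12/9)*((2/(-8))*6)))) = 0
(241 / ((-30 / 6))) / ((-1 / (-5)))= -241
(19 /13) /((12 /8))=38 /39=0.97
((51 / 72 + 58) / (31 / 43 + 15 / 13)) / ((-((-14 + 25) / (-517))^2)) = -1739876879 / 25152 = -69174.49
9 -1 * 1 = 8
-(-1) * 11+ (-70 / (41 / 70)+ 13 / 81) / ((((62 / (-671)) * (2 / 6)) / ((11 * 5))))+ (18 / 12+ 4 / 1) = 7314528298 / 34317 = 213145.91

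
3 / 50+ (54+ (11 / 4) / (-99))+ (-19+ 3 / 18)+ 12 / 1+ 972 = 917279 / 900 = 1019.20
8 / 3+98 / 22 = 235 / 33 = 7.12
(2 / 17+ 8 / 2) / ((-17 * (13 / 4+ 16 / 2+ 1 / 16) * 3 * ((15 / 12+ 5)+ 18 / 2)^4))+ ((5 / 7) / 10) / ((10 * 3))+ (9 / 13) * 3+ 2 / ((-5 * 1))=6640758644361461 / 3954471048904740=1.68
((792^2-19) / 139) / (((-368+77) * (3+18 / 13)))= -8154185 / 2305593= -3.54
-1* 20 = -20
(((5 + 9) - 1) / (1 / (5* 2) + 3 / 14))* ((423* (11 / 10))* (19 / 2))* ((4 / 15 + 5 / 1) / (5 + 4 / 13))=83457101 / 460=181428.48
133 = 133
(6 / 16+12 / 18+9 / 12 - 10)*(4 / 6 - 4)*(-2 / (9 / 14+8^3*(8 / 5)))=-34475 / 516501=-0.07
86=86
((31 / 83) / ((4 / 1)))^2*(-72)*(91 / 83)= -787059 / 1143574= -0.69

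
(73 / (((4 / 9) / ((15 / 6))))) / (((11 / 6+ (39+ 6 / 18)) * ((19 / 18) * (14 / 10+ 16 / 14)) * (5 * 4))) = 620865 / 3341416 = 0.19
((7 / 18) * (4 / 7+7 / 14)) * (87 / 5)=29 / 4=7.25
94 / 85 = 1.11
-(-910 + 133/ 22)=19887/ 22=903.95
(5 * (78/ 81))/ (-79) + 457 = 974651/ 2133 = 456.94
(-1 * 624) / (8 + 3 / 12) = -832 / 11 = -75.64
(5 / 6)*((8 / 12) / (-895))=-1 / 1611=-0.00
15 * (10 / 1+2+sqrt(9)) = 225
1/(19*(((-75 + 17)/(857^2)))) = -734449/1102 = -666.47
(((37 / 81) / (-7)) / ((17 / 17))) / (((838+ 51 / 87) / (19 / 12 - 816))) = 10486429 / 165466476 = 0.06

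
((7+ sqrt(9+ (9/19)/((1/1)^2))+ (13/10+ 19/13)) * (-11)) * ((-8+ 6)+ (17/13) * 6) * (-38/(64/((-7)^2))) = 24022.04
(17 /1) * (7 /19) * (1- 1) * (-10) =0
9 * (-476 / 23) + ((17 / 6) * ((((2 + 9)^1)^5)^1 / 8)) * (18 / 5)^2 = 739037.83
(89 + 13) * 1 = 102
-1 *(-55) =55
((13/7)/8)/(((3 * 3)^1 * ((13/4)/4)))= 2/63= 0.03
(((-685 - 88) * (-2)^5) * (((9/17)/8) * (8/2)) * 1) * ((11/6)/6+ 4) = 479260/17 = 28191.76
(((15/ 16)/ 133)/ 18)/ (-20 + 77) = 5/ 727776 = 0.00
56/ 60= 14/ 15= 0.93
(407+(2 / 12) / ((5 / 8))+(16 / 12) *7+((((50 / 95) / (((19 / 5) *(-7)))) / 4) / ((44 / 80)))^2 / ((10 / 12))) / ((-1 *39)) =-10.68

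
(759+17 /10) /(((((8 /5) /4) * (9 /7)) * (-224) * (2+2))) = -7607 /4608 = -1.65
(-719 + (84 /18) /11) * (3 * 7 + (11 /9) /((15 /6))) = -22930471 /1485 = -15441.39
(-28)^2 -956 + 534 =362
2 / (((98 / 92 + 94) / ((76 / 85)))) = 6992 / 371705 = 0.02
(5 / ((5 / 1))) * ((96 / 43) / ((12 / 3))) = 24 / 43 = 0.56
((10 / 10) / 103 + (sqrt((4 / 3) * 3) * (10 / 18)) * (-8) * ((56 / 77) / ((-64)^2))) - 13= -4239299 / 326304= -12.99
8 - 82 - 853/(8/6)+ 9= -704.75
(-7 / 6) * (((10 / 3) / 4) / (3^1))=-35 / 108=-0.32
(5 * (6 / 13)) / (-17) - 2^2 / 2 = -472 / 221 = -2.14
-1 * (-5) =5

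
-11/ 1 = -11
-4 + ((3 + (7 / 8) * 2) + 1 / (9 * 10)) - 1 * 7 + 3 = -583 / 180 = -3.24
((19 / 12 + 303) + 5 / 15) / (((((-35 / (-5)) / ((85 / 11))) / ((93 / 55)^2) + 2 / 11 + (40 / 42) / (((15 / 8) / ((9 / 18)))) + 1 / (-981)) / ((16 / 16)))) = 1505127172857 / 3710045288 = 405.69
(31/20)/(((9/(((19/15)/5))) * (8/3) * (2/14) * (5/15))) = 4123/12000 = 0.34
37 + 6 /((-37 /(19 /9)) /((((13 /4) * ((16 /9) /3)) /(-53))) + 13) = 18112507 /489367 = 37.01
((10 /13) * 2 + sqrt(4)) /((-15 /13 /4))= -184 /15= -12.27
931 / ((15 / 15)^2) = 931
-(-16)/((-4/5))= -20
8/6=1.33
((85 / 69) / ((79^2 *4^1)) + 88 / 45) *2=50528411 / 12918870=3.91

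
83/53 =1.57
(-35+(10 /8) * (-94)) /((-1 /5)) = 1525 /2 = 762.50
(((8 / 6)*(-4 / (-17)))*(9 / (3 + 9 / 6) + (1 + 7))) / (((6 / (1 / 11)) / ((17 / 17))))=80 / 1683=0.05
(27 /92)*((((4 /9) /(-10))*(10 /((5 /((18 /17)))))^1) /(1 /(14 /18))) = -42 /1955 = -0.02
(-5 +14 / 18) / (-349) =38 / 3141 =0.01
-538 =-538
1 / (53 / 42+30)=0.03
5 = 5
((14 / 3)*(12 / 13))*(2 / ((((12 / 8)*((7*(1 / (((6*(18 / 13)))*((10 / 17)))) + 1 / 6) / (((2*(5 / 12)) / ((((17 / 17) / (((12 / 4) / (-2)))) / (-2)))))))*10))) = 20160 / 22451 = 0.90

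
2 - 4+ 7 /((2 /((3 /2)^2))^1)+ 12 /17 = 895 /136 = 6.58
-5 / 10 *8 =-4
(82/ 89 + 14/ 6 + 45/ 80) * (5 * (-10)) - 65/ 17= -7069315/ 36312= -194.68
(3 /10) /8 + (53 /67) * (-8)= -33719 /5360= -6.29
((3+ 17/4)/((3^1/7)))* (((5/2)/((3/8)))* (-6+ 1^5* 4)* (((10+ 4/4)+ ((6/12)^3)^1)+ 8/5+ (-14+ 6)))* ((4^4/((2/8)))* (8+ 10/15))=-9458176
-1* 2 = -2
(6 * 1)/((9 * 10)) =1/15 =0.07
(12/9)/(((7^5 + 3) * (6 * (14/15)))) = 1/70602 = 0.00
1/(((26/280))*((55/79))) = 2212/143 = 15.47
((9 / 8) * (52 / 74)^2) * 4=3042 / 1369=2.22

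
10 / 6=5 / 3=1.67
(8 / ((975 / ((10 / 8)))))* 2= 4 / 195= 0.02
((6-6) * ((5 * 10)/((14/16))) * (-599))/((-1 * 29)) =0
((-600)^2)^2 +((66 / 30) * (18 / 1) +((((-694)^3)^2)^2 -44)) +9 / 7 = 436899642969909124767985028867317651 / 35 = 12482846941997403564799570000000000.00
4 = 4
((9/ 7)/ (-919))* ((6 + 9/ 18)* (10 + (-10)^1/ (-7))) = -4680/ 45031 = -0.10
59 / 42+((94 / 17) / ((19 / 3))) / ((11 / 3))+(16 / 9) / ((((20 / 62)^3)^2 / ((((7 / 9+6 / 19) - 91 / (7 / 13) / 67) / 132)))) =-156257405907343 / 10123118775000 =-15.44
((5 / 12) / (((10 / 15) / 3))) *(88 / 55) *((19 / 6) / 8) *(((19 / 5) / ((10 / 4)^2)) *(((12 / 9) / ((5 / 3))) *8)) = 2888 / 625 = 4.62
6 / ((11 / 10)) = 60 / 11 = 5.45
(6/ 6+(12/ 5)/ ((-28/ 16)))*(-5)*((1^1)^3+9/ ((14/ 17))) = 2171/ 98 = 22.15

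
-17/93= -0.18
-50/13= -3.85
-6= -6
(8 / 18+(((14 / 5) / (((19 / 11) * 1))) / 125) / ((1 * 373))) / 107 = 17718886 / 4265488125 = 0.00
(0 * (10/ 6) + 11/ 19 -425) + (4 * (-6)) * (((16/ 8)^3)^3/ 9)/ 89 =-2230912/ 5073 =-439.76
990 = 990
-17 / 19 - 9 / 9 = -36 / 19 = -1.89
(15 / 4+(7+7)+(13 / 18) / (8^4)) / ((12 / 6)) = 1308685 / 147456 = 8.88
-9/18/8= -1/16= -0.06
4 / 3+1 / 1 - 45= -128 / 3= -42.67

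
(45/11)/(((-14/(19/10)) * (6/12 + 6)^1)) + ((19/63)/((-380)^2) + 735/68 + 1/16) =6277199603/581981400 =10.79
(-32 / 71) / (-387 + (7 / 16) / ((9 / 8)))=576 / 494089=0.00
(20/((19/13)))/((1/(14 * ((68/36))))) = 361.87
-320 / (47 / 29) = -9280 / 47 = -197.45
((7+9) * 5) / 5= 16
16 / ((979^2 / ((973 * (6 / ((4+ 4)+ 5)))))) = 93408 / 12459733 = 0.01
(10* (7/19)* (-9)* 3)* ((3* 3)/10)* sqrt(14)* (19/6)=-567* sqrt(14)/2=-1060.76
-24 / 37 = -0.65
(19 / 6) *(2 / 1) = 19 / 3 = 6.33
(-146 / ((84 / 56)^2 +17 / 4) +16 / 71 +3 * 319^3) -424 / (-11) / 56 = 97385255.45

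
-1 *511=-511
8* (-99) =-792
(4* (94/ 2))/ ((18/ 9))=94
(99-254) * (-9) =1395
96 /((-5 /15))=-288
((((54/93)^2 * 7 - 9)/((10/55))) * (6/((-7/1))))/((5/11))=68.87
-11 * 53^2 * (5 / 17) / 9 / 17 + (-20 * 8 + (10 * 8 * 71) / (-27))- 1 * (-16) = -3228637 / 7803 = -413.77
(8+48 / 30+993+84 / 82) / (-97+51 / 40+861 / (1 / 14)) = 0.08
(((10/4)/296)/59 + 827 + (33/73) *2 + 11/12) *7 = 44378904493/7649232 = 5801.75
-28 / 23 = -1.22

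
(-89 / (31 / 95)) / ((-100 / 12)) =5073 / 155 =32.73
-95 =-95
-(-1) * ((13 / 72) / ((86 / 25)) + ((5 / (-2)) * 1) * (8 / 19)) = -1.00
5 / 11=0.45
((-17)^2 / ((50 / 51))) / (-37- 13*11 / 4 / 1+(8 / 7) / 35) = -1444422 / 356315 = -4.05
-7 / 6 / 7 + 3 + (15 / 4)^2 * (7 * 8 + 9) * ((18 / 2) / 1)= 395011 / 48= 8229.40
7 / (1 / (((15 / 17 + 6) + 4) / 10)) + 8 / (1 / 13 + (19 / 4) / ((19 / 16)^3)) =4817803 / 464882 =10.36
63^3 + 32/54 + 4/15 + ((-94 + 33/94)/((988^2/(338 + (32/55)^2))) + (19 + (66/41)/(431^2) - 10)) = 7136380585161164237333743/28539035211486056400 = 250056.83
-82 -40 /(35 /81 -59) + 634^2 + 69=401943.68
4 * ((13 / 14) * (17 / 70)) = 221 / 245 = 0.90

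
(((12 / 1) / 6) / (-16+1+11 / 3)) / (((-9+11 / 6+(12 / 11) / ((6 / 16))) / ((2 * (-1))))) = -396 / 4777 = -0.08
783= 783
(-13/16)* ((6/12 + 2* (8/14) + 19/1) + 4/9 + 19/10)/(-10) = 94133/50400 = 1.87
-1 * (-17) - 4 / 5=81 / 5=16.20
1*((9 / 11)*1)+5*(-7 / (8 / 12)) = -1137 / 22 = -51.68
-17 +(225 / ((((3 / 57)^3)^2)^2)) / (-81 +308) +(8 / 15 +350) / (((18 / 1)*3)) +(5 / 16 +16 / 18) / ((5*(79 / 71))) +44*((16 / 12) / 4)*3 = 254934039007882473287561 / 116205840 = 2193814347092043.51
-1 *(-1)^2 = -1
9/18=1/2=0.50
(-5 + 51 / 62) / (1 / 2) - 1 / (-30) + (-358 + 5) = -336029 / 930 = -361.32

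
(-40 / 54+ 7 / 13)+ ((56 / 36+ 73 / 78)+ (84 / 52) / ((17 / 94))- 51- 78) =-1405571 / 11934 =-117.78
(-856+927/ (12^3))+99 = -145241/ 192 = -756.46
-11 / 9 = -1.22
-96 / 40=-12 / 5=-2.40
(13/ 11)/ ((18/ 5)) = 65/ 198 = 0.33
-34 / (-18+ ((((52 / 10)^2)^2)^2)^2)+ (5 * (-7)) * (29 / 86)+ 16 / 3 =-2140676232232389599181541 / 330913401980706804216462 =-6.47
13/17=0.76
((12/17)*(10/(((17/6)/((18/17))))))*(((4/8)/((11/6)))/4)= 0.18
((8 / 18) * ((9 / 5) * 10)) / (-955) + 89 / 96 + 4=450947 / 91680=4.92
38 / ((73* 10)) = 19 / 365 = 0.05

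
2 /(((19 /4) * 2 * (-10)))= -2 /95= -0.02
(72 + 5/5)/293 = 73/293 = 0.25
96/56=12/7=1.71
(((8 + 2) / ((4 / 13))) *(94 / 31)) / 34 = 3055 / 1054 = 2.90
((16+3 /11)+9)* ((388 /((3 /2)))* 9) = 647184 /11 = 58834.91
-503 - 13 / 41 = -20636 / 41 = -503.32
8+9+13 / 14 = 251 / 14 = 17.93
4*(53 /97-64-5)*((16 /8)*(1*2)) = -106240 /97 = -1095.26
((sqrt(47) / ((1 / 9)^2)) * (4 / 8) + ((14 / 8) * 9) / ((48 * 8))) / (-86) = -81 * sqrt(47) / 172-21 / 44032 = -3.23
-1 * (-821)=821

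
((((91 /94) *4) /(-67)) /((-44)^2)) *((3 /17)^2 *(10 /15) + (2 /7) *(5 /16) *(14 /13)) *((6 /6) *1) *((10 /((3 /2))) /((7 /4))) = -0.00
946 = 946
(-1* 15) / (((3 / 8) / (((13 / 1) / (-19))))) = 520 / 19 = 27.37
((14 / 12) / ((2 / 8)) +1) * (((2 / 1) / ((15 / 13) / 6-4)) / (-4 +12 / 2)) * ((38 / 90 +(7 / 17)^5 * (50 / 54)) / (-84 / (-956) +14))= -39689642072 / 867332594205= -0.05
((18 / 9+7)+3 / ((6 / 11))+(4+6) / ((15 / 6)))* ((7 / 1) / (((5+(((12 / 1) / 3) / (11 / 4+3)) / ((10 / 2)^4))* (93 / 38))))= 10.58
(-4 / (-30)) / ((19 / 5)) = 2 / 57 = 0.04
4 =4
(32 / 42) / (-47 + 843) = 4 / 4179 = 0.00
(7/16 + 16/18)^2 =36481/20736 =1.76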